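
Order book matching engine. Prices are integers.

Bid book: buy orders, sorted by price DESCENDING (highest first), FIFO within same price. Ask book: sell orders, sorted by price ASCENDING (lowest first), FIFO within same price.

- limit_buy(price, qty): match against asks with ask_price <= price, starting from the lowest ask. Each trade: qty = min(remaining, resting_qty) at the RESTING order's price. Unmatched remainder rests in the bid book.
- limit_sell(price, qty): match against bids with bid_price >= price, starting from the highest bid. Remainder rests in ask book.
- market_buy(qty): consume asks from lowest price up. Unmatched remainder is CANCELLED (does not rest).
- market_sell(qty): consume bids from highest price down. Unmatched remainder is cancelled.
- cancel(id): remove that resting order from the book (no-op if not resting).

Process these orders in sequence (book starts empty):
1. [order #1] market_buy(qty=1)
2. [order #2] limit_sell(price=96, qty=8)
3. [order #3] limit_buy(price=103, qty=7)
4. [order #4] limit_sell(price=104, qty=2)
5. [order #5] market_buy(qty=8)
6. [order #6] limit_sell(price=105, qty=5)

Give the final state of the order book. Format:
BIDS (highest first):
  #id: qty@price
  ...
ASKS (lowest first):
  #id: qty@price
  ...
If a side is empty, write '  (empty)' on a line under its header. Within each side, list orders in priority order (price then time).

Answer: BIDS (highest first):
  (empty)
ASKS (lowest first):
  #6: 5@105

Derivation:
After op 1 [order #1] market_buy(qty=1): fills=none; bids=[-] asks=[-]
After op 2 [order #2] limit_sell(price=96, qty=8): fills=none; bids=[-] asks=[#2:8@96]
After op 3 [order #3] limit_buy(price=103, qty=7): fills=#3x#2:7@96; bids=[-] asks=[#2:1@96]
After op 4 [order #4] limit_sell(price=104, qty=2): fills=none; bids=[-] asks=[#2:1@96 #4:2@104]
After op 5 [order #5] market_buy(qty=8): fills=#5x#2:1@96 #5x#4:2@104; bids=[-] asks=[-]
After op 6 [order #6] limit_sell(price=105, qty=5): fills=none; bids=[-] asks=[#6:5@105]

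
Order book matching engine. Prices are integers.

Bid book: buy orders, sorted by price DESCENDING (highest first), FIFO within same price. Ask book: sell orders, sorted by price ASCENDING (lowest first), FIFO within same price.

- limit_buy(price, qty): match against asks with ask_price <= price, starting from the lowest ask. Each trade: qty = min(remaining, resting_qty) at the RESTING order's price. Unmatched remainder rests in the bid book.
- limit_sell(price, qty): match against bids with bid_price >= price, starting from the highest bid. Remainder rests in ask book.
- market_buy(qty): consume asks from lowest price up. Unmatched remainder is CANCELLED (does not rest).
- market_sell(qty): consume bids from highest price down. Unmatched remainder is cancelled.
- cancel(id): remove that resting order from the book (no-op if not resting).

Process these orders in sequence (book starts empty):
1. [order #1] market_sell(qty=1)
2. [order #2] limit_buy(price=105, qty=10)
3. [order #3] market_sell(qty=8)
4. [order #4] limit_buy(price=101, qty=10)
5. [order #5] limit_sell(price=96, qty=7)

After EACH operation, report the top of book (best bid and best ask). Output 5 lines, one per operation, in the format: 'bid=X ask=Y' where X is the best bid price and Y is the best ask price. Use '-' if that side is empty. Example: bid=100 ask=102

Answer: bid=- ask=-
bid=105 ask=-
bid=105 ask=-
bid=105 ask=-
bid=101 ask=-

Derivation:
After op 1 [order #1] market_sell(qty=1): fills=none; bids=[-] asks=[-]
After op 2 [order #2] limit_buy(price=105, qty=10): fills=none; bids=[#2:10@105] asks=[-]
After op 3 [order #3] market_sell(qty=8): fills=#2x#3:8@105; bids=[#2:2@105] asks=[-]
After op 4 [order #4] limit_buy(price=101, qty=10): fills=none; bids=[#2:2@105 #4:10@101] asks=[-]
After op 5 [order #5] limit_sell(price=96, qty=7): fills=#2x#5:2@105 #4x#5:5@101; bids=[#4:5@101] asks=[-]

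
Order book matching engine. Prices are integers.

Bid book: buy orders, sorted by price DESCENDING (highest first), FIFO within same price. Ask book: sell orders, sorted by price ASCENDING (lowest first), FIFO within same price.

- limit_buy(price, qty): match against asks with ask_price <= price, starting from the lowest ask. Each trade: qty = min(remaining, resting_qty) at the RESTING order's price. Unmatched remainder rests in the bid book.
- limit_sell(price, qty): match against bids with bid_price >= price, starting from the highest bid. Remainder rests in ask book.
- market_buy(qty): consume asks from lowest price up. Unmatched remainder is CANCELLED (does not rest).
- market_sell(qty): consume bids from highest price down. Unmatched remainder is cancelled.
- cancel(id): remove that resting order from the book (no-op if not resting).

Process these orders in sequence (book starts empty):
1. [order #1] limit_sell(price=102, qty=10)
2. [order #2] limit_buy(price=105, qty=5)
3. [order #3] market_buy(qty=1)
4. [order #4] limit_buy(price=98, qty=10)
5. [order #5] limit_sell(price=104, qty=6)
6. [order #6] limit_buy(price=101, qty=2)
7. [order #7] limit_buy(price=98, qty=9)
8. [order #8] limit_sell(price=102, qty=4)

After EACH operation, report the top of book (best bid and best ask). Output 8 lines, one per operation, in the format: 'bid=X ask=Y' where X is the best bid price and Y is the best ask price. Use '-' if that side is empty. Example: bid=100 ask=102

After op 1 [order #1] limit_sell(price=102, qty=10): fills=none; bids=[-] asks=[#1:10@102]
After op 2 [order #2] limit_buy(price=105, qty=5): fills=#2x#1:5@102; bids=[-] asks=[#1:5@102]
After op 3 [order #3] market_buy(qty=1): fills=#3x#1:1@102; bids=[-] asks=[#1:4@102]
After op 4 [order #4] limit_buy(price=98, qty=10): fills=none; bids=[#4:10@98] asks=[#1:4@102]
After op 5 [order #5] limit_sell(price=104, qty=6): fills=none; bids=[#4:10@98] asks=[#1:4@102 #5:6@104]
After op 6 [order #6] limit_buy(price=101, qty=2): fills=none; bids=[#6:2@101 #4:10@98] asks=[#1:4@102 #5:6@104]
After op 7 [order #7] limit_buy(price=98, qty=9): fills=none; bids=[#6:2@101 #4:10@98 #7:9@98] asks=[#1:4@102 #5:6@104]
After op 8 [order #8] limit_sell(price=102, qty=4): fills=none; bids=[#6:2@101 #4:10@98 #7:9@98] asks=[#1:4@102 #8:4@102 #5:6@104]

Answer: bid=- ask=102
bid=- ask=102
bid=- ask=102
bid=98 ask=102
bid=98 ask=102
bid=101 ask=102
bid=101 ask=102
bid=101 ask=102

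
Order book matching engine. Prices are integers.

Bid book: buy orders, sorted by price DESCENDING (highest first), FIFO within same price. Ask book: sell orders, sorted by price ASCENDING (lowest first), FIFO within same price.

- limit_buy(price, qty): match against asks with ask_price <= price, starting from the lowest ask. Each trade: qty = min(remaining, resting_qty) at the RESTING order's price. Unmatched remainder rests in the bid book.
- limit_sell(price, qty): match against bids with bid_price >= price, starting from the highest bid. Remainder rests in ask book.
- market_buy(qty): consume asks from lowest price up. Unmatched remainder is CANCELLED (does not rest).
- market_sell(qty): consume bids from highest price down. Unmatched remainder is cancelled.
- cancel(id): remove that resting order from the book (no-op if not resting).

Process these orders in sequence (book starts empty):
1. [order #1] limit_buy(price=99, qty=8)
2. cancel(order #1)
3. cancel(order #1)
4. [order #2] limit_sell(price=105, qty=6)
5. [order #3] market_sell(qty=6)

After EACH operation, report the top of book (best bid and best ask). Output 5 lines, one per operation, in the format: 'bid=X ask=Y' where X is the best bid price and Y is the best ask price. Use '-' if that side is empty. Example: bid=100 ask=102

After op 1 [order #1] limit_buy(price=99, qty=8): fills=none; bids=[#1:8@99] asks=[-]
After op 2 cancel(order #1): fills=none; bids=[-] asks=[-]
After op 3 cancel(order #1): fills=none; bids=[-] asks=[-]
After op 4 [order #2] limit_sell(price=105, qty=6): fills=none; bids=[-] asks=[#2:6@105]
After op 5 [order #3] market_sell(qty=6): fills=none; bids=[-] asks=[#2:6@105]

Answer: bid=99 ask=-
bid=- ask=-
bid=- ask=-
bid=- ask=105
bid=- ask=105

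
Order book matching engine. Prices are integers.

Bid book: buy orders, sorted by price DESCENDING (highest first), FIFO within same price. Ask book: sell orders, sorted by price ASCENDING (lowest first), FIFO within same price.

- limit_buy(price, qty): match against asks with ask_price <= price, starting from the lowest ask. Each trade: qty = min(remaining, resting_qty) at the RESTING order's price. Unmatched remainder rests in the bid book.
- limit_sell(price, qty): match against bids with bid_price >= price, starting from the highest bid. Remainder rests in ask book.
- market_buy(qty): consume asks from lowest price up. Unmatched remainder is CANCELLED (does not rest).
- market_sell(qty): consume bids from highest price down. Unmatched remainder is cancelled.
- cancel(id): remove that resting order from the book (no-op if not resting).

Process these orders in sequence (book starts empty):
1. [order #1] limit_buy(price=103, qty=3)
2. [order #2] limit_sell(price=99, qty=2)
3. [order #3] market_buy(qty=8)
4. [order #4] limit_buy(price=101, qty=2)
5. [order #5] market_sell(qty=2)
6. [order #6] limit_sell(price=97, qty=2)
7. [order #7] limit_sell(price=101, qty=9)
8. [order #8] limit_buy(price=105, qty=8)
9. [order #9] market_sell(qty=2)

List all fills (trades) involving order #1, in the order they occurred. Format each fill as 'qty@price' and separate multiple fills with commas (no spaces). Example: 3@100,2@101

After op 1 [order #1] limit_buy(price=103, qty=3): fills=none; bids=[#1:3@103] asks=[-]
After op 2 [order #2] limit_sell(price=99, qty=2): fills=#1x#2:2@103; bids=[#1:1@103] asks=[-]
After op 3 [order #3] market_buy(qty=8): fills=none; bids=[#1:1@103] asks=[-]
After op 4 [order #4] limit_buy(price=101, qty=2): fills=none; bids=[#1:1@103 #4:2@101] asks=[-]
After op 5 [order #5] market_sell(qty=2): fills=#1x#5:1@103 #4x#5:1@101; bids=[#4:1@101] asks=[-]
After op 6 [order #6] limit_sell(price=97, qty=2): fills=#4x#6:1@101; bids=[-] asks=[#6:1@97]
After op 7 [order #7] limit_sell(price=101, qty=9): fills=none; bids=[-] asks=[#6:1@97 #7:9@101]
After op 8 [order #8] limit_buy(price=105, qty=8): fills=#8x#6:1@97 #8x#7:7@101; bids=[-] asks=[#7:2@101]
After op 9 [order #9] market_sell(qty=2): fills=none; bids=[-] asks=[#7:2@101]

Answer: 2@103,1@103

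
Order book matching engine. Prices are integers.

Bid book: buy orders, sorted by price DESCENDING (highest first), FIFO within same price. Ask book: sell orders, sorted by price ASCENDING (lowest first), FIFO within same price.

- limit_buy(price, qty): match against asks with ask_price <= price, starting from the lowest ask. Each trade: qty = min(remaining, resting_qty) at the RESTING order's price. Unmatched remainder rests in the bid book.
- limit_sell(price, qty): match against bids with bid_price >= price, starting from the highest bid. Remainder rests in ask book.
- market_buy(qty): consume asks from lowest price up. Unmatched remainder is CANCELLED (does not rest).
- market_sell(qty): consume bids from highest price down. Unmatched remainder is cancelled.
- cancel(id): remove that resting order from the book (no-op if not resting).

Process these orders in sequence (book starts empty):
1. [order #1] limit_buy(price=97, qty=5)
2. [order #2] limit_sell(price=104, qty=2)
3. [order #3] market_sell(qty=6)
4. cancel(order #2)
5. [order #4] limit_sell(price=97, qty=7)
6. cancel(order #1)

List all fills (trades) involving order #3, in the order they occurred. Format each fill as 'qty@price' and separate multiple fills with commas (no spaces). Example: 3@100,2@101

After op 1 [order #1] limit_buy(price=97, qty=5): fills=none; bids=[#1:5@97] asks=[-]
After op 2 [order #2] limit_sell(price=104, qty=2): fills=none; bids=[#1:5@97] asks=[#2:2@104]
After op 3 [order #3] market_sell(qty=6): fills=#1x#3:5@97; bids=[-] asks=[#2:2@104]
After op 4 cancel(order #2): fills=none; bids=[-] asks=[-]
After op 5 [order #4] limit_sell(price=97, qty=7): fills=none; bids=[-] asks=[#4:7@97]
After op 6 cancel(order #1): fills=none; bids=[-] asks=[#4:7@97]

Answer: 5@97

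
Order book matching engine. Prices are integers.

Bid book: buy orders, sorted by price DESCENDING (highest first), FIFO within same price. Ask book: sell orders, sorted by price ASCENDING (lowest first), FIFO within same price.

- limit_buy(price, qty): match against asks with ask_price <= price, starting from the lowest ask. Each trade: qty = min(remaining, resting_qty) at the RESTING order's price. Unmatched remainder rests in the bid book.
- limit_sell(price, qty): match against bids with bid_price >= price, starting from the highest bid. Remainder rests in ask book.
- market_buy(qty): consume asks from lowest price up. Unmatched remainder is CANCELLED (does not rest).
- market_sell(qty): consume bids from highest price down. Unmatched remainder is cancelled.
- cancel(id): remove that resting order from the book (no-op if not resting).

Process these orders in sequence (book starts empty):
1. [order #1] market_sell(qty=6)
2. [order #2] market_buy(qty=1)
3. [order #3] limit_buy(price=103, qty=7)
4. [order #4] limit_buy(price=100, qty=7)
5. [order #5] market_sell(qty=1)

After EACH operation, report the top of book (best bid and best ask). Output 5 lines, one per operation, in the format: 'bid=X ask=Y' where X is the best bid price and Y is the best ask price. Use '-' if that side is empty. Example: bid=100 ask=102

Answer: bid=- ask=-
bid=- ask=-
bid=103 ask=-
bid=103 ask=-
bid=103 ask=-

Derivation:
After op 1 [order #1] market_sell(qty=6): fills=none; bids=[-] asks=[-]
After op 2 [order #2] market_buy(qty=1): fills=none; bids=[-] asks=[-]
After op 3 [order #3] limit_buy(price=103, qty=7): fills=none; bids=[#3:7@103] asks=[-]
After op 4 [order #4] limit_buy(price=100, qty=7): fills=none; bids=[#3:7@103 #4:7@100] asks=[-]
After op 5 [order #5] market_sell(qty=1): fills=#3x#5:1@103; bids=[#3:6@103 #4:7@100] asks=[-]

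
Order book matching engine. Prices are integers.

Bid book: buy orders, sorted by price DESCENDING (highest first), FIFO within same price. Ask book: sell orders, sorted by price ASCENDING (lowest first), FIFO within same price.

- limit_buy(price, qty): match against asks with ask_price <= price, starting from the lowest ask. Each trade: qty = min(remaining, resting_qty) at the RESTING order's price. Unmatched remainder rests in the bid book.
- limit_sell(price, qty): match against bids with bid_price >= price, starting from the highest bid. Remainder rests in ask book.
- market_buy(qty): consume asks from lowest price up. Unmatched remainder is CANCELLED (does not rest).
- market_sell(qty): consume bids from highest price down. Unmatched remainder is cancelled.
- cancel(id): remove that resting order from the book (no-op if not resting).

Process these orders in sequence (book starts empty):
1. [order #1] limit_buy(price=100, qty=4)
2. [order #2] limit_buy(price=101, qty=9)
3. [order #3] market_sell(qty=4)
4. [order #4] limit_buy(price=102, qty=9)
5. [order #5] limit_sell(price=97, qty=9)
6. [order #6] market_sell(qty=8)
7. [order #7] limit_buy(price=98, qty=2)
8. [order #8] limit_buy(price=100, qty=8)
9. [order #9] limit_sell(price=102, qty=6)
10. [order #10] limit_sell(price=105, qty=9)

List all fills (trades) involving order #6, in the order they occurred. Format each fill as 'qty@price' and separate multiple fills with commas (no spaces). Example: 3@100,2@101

After op 1 [order #1] limit_buy(price=100, qty=4): fills=none; bids=[#1:4@100] asks=[-]
After op 2 [order #2] limit_buy(price=101, qty=9): fills=none; bids=[#2:9@101 #1:4@100] asks=[-]
After op 3 [order #3] market_sell(qty=4): fills=#2x#3:4@101; bids=[#2:5@101 #1:4@100] asks=[-]
After op 4 [order #4] limit_buy(price=102, qty=9): fills=none; bids=[#4:9@102 #2:5@101 #1:4@100] asks=[-]
After op 5 [order #5] limit_sell(price=97, qty=9): fills=#4x#5:9@102; bids=[#2:5@101 #1:4@100] asks=[-]
After op 6 [order #6] market_sell(qty=8): fills=#2x#6:5@101 #1x#6:3@100; bids=[#1:1@100] asks=[-]
After op 7 [order #7] limit_buy(price=98, qty=2): fills=none; bids=[#1:1@100 #7:2@98] asks=[-]
After op 8 [order #8] limit_buy(price=100, qty=8): fills=none; bids=[#1:1@100 #8:8@100 #7:2@98] asks=[-]
After op 9 [order #9] limit_sell(price=102, qty=6): fills=none; bids=[#1:1@100 #8:8@100 #7:2@98] asks=[#9:6@102]
After op 10 [order #10] limit_sell(price=105, qty=9): fills=none; bids=[#1:1@100 #8:8@100 #7:2@98] asks=[#9:6@102 #10:9@105]

Answer: 5@101,3@100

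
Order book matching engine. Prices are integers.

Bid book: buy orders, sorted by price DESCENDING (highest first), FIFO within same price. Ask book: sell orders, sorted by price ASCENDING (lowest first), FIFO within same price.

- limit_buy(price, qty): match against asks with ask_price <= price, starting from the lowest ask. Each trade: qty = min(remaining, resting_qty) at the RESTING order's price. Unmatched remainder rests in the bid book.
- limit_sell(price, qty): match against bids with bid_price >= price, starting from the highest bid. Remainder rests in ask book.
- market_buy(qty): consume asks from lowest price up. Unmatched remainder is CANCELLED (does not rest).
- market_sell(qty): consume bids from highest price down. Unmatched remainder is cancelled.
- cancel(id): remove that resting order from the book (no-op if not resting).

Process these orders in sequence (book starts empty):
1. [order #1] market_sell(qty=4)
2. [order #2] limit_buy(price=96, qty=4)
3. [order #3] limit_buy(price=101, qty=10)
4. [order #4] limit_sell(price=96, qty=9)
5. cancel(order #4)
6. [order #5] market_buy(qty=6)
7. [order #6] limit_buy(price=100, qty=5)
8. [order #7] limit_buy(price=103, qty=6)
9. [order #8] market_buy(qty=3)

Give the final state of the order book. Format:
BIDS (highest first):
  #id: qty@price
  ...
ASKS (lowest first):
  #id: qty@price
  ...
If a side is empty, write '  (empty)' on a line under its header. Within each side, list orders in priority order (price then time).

Answer: BIDS (highest first):
  #7: 6@103
  #3: 1@101
  #6: 5@100
  #2: 4@96
ASKS (lowest first):
  (empty)

Derivation:
After op 1 [order #1] market_sell(qty=4): fills=none; bids=[-] asks=[-]
After op 2 [order #2] limit_buy(price=96, qty=4): fills=none; bids=[#2:4@96] asks=[-]
After op 3 [order #3] limit_buy(price=101, qty=10): fills=none; bids=[#3:10@101 #2:4@96] asks=[-]
After op 4 [order #4] limit_sell(price=96, qty=9): fills=#3x#4:9@101; bids=[#3:1@101 #2:4@96] asks=[-]
After op 5 cancel(order #4): fills=none; bids=[#3:1@101 #2:4@96] asks=[-]
After op 6 [order #5] market_buy(qty=6): fills=none; bids=[#3:1@101 #2:4@96] asks=[-]
After op 7 [order #6] limit_buy(price=100, qty=5): fills=none; bids=[#3:1@101 #6:5@100 #2:4@96] asks=[-]
After op 8 [order #7] limit_buy(price=103, qty=6): fills=none; bids=[#7:6@103 #3:1@101 #6:5@100 #2:4@96] asks=[-]
After op 9 [order #8] market_buy(qty=3): fills=none; bids=[#7:6@103 #3:1@101 #6:5@100 #2:4@96] asks=[-]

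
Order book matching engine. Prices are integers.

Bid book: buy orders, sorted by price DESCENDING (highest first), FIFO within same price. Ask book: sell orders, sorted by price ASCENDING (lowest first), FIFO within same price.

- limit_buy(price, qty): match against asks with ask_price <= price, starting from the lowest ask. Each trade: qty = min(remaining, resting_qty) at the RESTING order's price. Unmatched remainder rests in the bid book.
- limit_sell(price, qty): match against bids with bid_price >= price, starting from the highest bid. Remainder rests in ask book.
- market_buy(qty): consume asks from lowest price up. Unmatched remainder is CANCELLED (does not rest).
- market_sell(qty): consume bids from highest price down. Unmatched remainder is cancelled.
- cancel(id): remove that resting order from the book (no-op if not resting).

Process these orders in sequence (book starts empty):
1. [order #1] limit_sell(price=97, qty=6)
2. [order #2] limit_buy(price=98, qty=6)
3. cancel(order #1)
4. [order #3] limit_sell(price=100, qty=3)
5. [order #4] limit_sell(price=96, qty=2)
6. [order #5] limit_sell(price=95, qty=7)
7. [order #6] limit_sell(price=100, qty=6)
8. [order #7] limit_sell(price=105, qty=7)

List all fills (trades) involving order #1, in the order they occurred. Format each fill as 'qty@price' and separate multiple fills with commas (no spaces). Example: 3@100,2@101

Answer: 6@97

Derivation:
After op 1 [order #1] limit_sell(price=97, qty=6): fills=none; bids=[-] asks=[#1:6@97]
After op 2 [order #2] limit_buy(price=98, qty=6): fills=#2x#1:6@97; bids=[-] asks=[-]
After op 3 cancel(order #1): fills=none; bids=[-] asks=[-]
After op 4 [order #3] limit_sell(price=100, qty=3): fills=none; bids=[-] asks=[#3:3@100]
After op 5 [order #4] limit_sell(price=96, qty=2): fills=none; bids=[-] asks=[#4:2@96 #3:3@100]
After op 6 [order #5] limit_sell(price=95, qty=7): fills=none; bids=[-] asks=[#5:7@95 #4:2@96 #3:3@100]
After op 7 [order #6] limit_sell(price=100, qty=6): fills=none; bids=[-] asks=[#5:7@95 #4:2@96 #3:3@100 #6:6@100]
After op 8 [order #7] limit_sell(price=105, qty=7): fills=none; bids=[-] asks=[#5:7@95 #4:2@96 #3:3@100 #6:6@100 #7:7@105]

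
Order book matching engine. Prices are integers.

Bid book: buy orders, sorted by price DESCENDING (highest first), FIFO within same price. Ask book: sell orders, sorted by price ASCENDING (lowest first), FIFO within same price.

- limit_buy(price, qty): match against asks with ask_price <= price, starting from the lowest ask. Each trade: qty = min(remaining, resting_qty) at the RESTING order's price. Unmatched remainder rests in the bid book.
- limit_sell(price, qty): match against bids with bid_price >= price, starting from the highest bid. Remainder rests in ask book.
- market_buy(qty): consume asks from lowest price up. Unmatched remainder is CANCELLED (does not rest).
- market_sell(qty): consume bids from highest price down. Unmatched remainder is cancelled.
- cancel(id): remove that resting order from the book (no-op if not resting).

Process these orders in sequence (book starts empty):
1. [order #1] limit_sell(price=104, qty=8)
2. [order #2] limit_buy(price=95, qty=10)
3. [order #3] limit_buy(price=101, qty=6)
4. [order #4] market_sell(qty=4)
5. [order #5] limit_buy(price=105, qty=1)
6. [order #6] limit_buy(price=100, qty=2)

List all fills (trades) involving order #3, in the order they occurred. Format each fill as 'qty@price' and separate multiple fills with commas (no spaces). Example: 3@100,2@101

After op 1 [order #1] limit_sell(price=104, qty=8): fills=none; bids=[-] asks=[#1:8@104]
After op 2 [order #2] limit_buy(price=95, qty=10): fills=none; bids=[#2:10@95] asks=[#1:8@104]
After op 3 [order #3] limit_buy(price=101, qty=6): fills=none; bids=[#3:6@101 #2:10@95] asks=[#1:8@104]
After op 4 [order #4] market_sell(qty=4): fills=#3x#4:4@101; bids=[#3:2@101 #2:10@95] asks=[#1:8@104]
After op 5 [order #5] limit_buy(price=105, qty=1): fills=#5x#1:1@104; bids=[#3:2@101 #2:10@95] asks=[#1:7@104]
After op 6 [order #6] limit_buy(price=100, qty=2): fills=none; bids=[#3:2@101 #6:2@100 #2:10@95] asks=[#1:7@104]

Answer: 4@101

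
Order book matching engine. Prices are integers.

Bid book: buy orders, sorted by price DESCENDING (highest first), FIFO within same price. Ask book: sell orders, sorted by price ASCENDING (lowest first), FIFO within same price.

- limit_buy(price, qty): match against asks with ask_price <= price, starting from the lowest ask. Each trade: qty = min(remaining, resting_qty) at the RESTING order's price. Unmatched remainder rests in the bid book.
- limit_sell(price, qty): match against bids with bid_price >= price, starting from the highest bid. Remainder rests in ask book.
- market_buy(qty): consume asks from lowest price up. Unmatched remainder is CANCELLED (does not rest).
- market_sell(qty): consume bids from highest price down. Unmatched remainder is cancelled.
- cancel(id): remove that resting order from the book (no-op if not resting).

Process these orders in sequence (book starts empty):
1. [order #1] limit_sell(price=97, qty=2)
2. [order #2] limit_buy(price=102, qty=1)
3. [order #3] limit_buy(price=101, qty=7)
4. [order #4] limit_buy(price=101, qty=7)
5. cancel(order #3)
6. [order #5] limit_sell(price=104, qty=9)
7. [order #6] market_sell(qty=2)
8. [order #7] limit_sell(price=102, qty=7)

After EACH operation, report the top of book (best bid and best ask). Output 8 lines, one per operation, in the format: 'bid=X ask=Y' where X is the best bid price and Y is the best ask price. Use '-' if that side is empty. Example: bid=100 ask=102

After op 1 [order #1] limit_sell(price=97, qty=2): fills=none; bids=[-] asks=[#1:2@97]
After op 2 [order #2] limit_buy(price=102, qty=1): fills=#2x#1:1@97; bids=[-] asks=[#1:1@97]
After op 3 [order #3] limit_buy(price=101, qty=7): fills=#3x#1:1@97; bids=[#3:6@101] asks=[-]
After op 4 [order #4] limit_buy(price=101, qty=7): fills=none; bids=[#3:6@101 #4:7@101] asks=[-]
After op 5 cancel(order #3): fills=none; bids=[#4:7@101] asks=[-]
After op 6 [order #5] limit_sell(price=104, qty=9): fills=none; bids=[#4:7@101] asks=[#5:9@104]
After op 7 [order #6] market_sell(qty=2): fills=#4x#6:2@101; bids=[#4:5@101] asks=[#5:9@104]
After op 8 [order #7] limit_sell(price=102, qty=7): fills=none; bids=[#4:5@101] asks=[#7:7@102 #5:9@104]

Answer: bid=- ask=97
bid=- ask=97
bid=101 ask=-
bid=101 ask=-
bid=101 ask=-
bid=101 ask=104
bid=101 ask=104
bid=101 ask=102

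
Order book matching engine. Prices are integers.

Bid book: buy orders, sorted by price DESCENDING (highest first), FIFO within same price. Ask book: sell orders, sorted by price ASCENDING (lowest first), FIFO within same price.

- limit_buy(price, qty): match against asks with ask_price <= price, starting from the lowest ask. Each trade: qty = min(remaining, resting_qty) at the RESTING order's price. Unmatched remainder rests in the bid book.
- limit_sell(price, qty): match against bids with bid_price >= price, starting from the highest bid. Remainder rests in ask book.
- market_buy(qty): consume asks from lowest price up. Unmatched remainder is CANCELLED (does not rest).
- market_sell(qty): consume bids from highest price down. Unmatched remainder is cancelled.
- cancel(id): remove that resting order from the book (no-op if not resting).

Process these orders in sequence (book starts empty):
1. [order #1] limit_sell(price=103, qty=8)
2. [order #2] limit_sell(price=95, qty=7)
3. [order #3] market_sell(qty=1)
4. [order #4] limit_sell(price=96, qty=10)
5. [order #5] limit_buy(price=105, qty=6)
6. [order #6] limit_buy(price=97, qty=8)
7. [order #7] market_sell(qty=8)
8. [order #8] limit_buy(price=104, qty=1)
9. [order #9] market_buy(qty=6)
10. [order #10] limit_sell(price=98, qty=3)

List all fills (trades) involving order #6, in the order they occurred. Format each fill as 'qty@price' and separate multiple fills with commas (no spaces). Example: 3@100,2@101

After op 1 [order #1] limit_sell(price=103, qty=8): fills=none; bids=[-] asks=[#1:8@103]
After op 2 [order #2] limit_sell(price=95, qty=7): fills=none; bids=[-] asks=[#2:7@95 #1:8@103]
After op 3 [order #3] market_sell(qty=1): fills=none; bids=[-] asks=[#2:7@95 #1:8@103]
After op 4 [order #4] limit_sell(price=96, qty=10): fills=none; bids=[-] asks=[#2:7@95 #4:10@96 #1:8@103]
After op 5 [order #5] limit_buy(price=105, qty=6): fills=#5x#2:6@95; bids=[-] asks=[#2:1@95 #4:10@96 #1:8@103]
After op 6 [order #6] limit_buy(price=97, qty=8): fills=#6x#2:1@95 #6x#4:7@96; bids=[-] asks=[#4:3@96 #1:8@103]
After op 7 [order #7] market_sell(qty=8): fills=none; bids=[-] asks=[#4:3@96 #1:8@103]
After op 8 [order #8] limit_buy(price=104, qty=1): fills=#8x#4:1@96; bids=[-] asks=[#4:2@96 #1:8@103]
After op 9 [order #9] market_buy(qty=6): fills=#9x#4:2@96 #9x#1:4@103; bids=[-] asks=[#1:4@103]
After op 10 [order #10] limit_sell(price=98, qty=3): fills=none; bids=[-] asks=[#10:3@98 #1:4@103]

Answer: 1@95,7@96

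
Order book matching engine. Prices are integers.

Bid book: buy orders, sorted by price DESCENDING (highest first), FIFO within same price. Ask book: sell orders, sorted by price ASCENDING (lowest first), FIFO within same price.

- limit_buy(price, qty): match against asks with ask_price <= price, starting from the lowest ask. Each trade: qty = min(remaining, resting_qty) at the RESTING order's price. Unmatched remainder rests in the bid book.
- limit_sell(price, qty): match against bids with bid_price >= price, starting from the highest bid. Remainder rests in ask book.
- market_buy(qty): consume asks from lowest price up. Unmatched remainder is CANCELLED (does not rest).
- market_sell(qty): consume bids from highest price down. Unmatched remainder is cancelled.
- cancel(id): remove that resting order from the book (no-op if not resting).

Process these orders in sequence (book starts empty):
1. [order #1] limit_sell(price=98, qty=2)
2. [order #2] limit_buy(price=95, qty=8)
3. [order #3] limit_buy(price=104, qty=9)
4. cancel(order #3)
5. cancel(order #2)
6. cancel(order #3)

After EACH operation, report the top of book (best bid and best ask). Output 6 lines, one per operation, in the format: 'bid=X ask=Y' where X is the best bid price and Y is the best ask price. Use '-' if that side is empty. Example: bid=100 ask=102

After op 1 [order #1] limit_sell(price=98, qty=2): fills=none; bids=[-] asks=[#1:2@98]
After op 2 [order #2] limit_buy(price=95, qty=8): fills=none; bids=[#2:8@95] asks=[#1:2@98]
After op 3 [order #3] limit_buy(price=104, qty=9): fills=#3x#1:2@98; bids=[#3:7@104 #2:8@95] asks=[-]
After op 4 cancel(order #3): fills=none; bids=[#2:8@95] asks=[-]
After op 5 cancel(order #2): fills=none; bids=[-] asks=[-]
After op 6 cancel(order #3): fills=none; bids=[-] asks=[-]

Answer: bid=- ask=98
bid=95 ask=98
bid=104 ask=-
bid=95 ask=-
bid=- ask=-
bid=- ask=-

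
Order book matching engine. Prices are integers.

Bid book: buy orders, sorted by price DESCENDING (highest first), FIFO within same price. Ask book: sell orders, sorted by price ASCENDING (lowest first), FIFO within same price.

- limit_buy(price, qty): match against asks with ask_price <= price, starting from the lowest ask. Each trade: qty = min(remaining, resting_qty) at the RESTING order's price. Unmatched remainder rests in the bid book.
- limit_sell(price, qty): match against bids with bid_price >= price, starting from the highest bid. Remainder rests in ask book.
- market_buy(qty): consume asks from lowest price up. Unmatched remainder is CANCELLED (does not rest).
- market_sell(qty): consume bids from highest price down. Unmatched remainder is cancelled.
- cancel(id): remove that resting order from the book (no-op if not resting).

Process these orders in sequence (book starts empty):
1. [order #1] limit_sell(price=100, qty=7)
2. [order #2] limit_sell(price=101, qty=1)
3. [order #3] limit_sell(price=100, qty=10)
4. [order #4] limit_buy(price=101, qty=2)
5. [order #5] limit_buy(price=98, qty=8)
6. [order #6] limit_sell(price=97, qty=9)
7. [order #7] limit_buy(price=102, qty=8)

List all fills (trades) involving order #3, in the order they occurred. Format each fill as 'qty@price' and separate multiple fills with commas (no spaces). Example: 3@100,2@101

After op 1 [order #1] limit_sell(price=100, qty=7): fills=none; bids=[-] asks=[#1:7@100]
After op 2 [order #2] limit_sell(price=101, qty=1): fills=none; bids=[-] asks=[#1:7@100 #2:1@101]
After op 3 [order #3] limit_sell(price=100, qty=10): fills=none; bids=[-] asks=[#1:7@100 #3:10@100 #2:1@101]
After op 4 [order #4] limit_buy(price=101, qty=2): fills=#4x#1:2@100; bids=[-] asks=[#1:5@100 #3:10@100 #2:1@101]
After op 5 [order #5] limit_buy(price=98, qty=8): fills=none; bids=[#5:8@98] asks=[#1:5@100 #3:10@100 #2:1@101]
After op 6 [order #6] limit_sell(price=97, qty=9): fills=#5x#6:8@98; bids=[-] asks=[#6:1@97 #1:5@100 #3:10@100 #2:1@101]
After op 7 [order #7] limit_buy(price=102, qty=8): fills=#7x#6:1@97 #7x#1:5@100 #7x#3:2@100; bids=[-] asks=[#3:8@100 #2:1@101]

Answer: 2@100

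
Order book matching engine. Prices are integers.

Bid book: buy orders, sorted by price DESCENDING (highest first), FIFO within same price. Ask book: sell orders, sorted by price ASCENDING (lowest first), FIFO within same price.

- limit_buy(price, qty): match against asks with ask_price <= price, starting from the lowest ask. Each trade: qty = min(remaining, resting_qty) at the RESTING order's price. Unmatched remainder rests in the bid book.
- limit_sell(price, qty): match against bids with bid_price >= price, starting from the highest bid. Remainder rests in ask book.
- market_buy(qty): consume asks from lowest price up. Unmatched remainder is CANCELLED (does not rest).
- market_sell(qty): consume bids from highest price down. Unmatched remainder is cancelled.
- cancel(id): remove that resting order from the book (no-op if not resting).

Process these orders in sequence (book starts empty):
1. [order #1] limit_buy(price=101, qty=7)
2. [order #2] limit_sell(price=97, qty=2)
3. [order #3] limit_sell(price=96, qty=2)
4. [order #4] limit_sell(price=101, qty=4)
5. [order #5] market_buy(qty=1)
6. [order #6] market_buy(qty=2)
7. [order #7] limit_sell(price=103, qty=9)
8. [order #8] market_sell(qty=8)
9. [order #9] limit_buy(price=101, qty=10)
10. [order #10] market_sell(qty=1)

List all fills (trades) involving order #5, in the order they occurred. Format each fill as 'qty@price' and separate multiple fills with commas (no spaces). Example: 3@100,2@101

After op 1 [order #1] limit_buy(price=101, qty=7): fills=none; bids=[#1:7@101] asks=[-]
After op 2 [order #2] limit_sell(price=97, qty=2): fills=#1x#2:2@101; bids=[#1:5@101] asks=[-]
After op 3 [order #3] limit_sell(price=96, qty=2): fills=#1x#3:2@101; bids=[#1:3@101] asks=[-]
After op 4 [order #4] limit_sell(price=101, qty=4): fills=#1x#4:3@101; bids=[-] asks=[#4:1@101]
After op 5 [order #5] market_buy(qty=1): fills=#5x#4:1@101; bids=[-] asks=[-]
After op 6 [order #6] market_buy(qty=2): fills=none; bids=[-] asks=[-]
After op 7 [order #7] limit_sell(price=103, qty=9): fills=none; bids=[-] asks=[#7:9@103]
After op 8 [order #8] market_sell(qty=8): fills=none; bids=[-] asks=[#7:9@103]
After op 9 [order #9] limit_buy(price=101, qty=10): fills=none; bids=[#9:10@101] asks=[#7:9@103]
After op 10 [order #10] market_sell(qty=1): fills=#9x#10:1@101; bids=[#9:9@101] asks=[#7:9@103]

Answer: 1@101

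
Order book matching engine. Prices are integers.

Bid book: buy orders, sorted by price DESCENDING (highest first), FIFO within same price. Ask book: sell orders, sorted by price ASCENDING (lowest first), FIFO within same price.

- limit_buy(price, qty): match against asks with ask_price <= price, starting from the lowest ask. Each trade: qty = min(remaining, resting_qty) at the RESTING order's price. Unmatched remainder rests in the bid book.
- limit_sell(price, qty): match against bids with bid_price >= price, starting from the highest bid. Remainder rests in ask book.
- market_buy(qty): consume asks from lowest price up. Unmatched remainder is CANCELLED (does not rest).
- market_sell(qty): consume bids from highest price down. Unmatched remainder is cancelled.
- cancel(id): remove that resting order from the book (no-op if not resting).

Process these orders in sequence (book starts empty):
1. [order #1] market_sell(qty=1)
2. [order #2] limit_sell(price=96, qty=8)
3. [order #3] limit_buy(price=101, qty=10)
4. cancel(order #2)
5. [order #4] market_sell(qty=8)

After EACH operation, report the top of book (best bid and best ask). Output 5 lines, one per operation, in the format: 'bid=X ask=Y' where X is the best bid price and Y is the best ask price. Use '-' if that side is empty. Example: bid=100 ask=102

After op 1 [order #1] market_sell(qty=1): fills=none; bids=[-] asks=[-]
After op 2 [order #2] limit_sell(price=96, qty=8): fills=none; bids=[-] asks=[#2:8@96]
After op 3 [order #3] limit_buy(price=101, qty=10): fills=#3x#2:8@96; bids=[#3:2@101] asks=[-]
After op 4 cancel(order #2): fills=none; bids=[#3:2@101] asks=[-]
After op 5 [order #4] market_sell(qty=8): fills=#3x#4:2@101; bids=[-] asks=[-]

Answer: bid=- ask=-
bid=- ask=96
bid=101 ask=-
bid=101 ask=-
bid=- ask=-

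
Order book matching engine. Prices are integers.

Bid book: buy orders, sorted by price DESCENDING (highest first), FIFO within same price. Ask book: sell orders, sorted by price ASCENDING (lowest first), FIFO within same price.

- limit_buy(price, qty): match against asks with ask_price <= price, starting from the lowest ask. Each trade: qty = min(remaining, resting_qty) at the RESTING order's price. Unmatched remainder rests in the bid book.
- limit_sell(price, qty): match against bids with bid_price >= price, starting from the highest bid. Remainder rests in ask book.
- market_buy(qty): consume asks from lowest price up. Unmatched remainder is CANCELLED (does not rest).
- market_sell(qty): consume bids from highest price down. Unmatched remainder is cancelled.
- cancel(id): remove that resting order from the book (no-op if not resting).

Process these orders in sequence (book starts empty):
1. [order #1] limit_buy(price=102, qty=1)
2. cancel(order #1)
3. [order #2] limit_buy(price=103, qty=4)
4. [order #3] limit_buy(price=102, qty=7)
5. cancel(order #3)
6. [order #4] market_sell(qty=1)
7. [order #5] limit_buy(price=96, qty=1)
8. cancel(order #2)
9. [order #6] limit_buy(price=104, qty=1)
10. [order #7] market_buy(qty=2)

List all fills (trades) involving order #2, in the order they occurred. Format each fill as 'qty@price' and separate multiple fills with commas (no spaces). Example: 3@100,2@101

After op 1 [order #1] limit_buy(price=102, qty=1): fills=none; bids=[#1:1@102] asks=[-]
After op 2 cancel(order #1): fills=none; bids=[-] asks=[-]
After op 3 [order #2] limit_buy(price=103, qty=4): fills=none; bids=[#2:4@103] asks=[-]
After op 4 [order #3] limit_buy(price=102, qty=7): fills=none; bids=[#2:4@103 #3:7@102] asks=[-]
After op 5 cancel(order #3): fills=none; bids=[#2:4@103] asks=[-]
After op 6 [order #4] market_sell(qty=1): fills=#2x#4:1@103; bids=[#2:3@103] asks=[-]
After op 7 [order #5] limit_buy(price=96, qty=1): fills=none; bids=[#2:3@103 #5:1@96] asks=[-]
After op 8 cancel(order #2): fills=none; bids=[#5:1@96] asks=[-]
After op 9 [order #6] limit_buy(price=104, qty=1): fills=none; bids=[#6:1@104 #5:1@96] asks=[-]
After op 10 [order #7] market_buy(qty=2): fills=none; bids=[#6:1@104 #5:1@96] asks=[-]

Answer: 1@103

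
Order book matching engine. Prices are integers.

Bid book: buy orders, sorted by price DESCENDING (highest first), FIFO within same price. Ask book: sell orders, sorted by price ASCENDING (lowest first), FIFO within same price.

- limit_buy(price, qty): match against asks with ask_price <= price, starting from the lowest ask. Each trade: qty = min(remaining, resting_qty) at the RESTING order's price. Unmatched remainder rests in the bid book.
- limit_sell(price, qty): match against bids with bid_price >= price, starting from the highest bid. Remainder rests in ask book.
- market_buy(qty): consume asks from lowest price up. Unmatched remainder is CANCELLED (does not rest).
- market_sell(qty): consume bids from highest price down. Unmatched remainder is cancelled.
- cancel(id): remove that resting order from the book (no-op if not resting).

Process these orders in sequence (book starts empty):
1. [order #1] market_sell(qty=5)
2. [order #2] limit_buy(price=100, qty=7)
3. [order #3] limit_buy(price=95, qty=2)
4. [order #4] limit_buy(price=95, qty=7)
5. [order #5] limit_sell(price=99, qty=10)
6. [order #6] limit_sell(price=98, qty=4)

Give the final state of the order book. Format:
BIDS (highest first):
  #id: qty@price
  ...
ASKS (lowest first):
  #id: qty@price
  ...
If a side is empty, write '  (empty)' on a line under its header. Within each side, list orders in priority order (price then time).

After op 1 [order #1] market_sell(qty=5): fills=none; bids=[-] asks=[-]
After op 2 [order #2] limit_buy(price=100, qty=7): fills=none; bids=[#2:7@100] asks=[-]
After op 3 [order #3] limit_buy(price=95, qty=2): fills=none; bids=[#2:7@100 #3:2@95] asks=[-]
After op 4 [order #4] limit_buy(price=95, qty=7): fills=none; bids=[#2:7@100 #3:2@95 #4:7@95] asks=[-]
After op 5 [order #5] limit_sell(price=99, qty=10): fills=#2x#5:7@100; bids=[#3:2@95 #4:7@95] asks=[#5:3@99]
After op 6 [order #6] limit_sell(price=98, qty=4): fills=none; bids=[#3:2@95 #4:7@95] asks=[#6:4@98 #5:3@99]

Answer: BIDS (highest first):
  #3: 2@95
  #4: 7@95
ASKS (lowest first):
  #6: 4@98
  #5: 3@99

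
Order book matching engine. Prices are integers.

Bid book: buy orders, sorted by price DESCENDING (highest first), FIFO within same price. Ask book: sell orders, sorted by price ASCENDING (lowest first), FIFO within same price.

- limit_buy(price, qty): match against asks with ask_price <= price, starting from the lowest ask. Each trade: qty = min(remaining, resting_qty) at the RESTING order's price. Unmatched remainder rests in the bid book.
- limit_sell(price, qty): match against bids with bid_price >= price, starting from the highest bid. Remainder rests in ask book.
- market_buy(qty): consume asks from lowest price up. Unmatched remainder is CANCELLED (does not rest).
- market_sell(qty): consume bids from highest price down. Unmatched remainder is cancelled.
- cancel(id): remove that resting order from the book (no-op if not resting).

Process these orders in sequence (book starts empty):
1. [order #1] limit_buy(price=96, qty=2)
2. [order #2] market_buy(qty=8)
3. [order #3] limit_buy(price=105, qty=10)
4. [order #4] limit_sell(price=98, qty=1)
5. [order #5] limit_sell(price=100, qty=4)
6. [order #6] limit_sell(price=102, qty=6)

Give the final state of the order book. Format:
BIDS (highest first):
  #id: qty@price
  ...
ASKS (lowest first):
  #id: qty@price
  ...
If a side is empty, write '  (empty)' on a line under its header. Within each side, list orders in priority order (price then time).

Answer: BIDS (highest first):
  #1: 2@96
ASKS (lowest first):
  #6: 1@102

Derivation:
After op 1 [order #1] limit_buy(price=96, qty=2): fills=none; bids=[#1:2@96] asks=[-]
After op 2 [order #2] market_buy(qty=8): fills=none; bids=[#1:2@96] asks=[-]
After op 3 [order #3] limit_buy(price=105, qty=10): fills=none; bids=[#3:10@105 #1:2@96] asks=[-]
After op 4 [order #4] limit_sell(price=98, qty=1): fills=#3x#4:1@105; bids=[#3:9@105 #1:2@96] asks=[-]
After op 5 [order #5] limit_sell(price=100, qty=4): fills=#3x#5:4@105; bids=[#3:5@105 #1:2@96] asks=[-]
After op 6 [order #6] limit_sell(price=102, qty=6): fills=#3x#6:5@105; bids=[#1:2@96] asks=[#6:1@102]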